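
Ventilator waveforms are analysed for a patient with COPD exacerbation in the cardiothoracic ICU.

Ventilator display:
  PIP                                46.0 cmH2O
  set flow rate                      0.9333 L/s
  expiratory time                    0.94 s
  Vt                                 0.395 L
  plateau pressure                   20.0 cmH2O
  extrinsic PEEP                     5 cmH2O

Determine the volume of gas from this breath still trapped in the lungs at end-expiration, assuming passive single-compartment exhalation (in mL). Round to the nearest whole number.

110

R = (PIP − Pplat)/V̇ = (46.0 − 20.0) / 0.9333 = 26.0/0.9333 = 27.858 cmH2O·s/L.
C = Vt/(Pplat − PEEP) = 395.0 / (20.0 − 5) = 395.0/15.0 = 26.333 mL/cmH2O.
τ = R × C = 27.858 × 0.02633 L/cmH2O = 0.7335 s.
Fraction remaining = e^(−Te/τ) = e^(−0.94/0.7335) = 0.2776.
Trapped volume = 395.0 × 0.2776 = 109.65 mL.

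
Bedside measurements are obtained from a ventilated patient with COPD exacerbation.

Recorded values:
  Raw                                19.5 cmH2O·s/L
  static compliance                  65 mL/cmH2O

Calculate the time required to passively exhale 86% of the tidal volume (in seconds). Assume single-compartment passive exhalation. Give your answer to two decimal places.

τ = R × C = 19.5 × 65 mL/cmH2O = 19.5 × 0.065 L/cmH2O = 1.268 s.
Exhaled fraction f = 1 − e^(−t/τ) → t = −τ·ln(1 − f) = −1.268·ln(0.14) = 2.493 s.

2.49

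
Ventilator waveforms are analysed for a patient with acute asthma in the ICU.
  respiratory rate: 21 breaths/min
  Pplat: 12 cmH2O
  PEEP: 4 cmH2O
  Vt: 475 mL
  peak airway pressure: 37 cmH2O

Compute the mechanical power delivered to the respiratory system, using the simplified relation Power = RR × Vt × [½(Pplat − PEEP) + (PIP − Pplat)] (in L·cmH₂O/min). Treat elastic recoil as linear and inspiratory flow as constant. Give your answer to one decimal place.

289.3

Per-breath work = Vt × [½(Pplat−PEEP) + (PIP−Pplat)] = 0.475 × [0.5×8.0 + 25.0] = 0.475 × 29.0 = 13.775 L·cmH2O.
Power = 21 × 13.775 = 289.28 L·cmH2O/min.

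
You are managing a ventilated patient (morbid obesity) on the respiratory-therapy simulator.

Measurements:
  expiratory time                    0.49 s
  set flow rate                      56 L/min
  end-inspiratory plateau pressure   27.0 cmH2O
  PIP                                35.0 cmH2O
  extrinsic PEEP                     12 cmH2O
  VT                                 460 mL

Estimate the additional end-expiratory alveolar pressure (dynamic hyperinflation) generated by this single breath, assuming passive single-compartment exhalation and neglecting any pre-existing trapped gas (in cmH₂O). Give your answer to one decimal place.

Flow: 56 L/min ÷ 60 = 0.9333 L/s.
R = (PIP − Pplat)/V̇ = (35.0 − 27.0) / 0.9333 = 8.0/0.9333 = 8.572 cmH2O·s/L.
C = Vt/(Pplat − PEEP) = 460.0 / (27.0 − 12) = 460.0/15.0 = 30.667 mL/cmH2O.
τ = R × C = 8.572 × 0.03067 L/cmH2O = 0.2629 s.
Fraction remaining = e^(−Te/τ) = e^(−0.49/0.2629) = 0.1551; trapped volume = 460.0 × 0.1551 = 71.346 mL.
Additional alveolar pressure from trapping ≈ V_trapped / C = 71.346 / 30.667 = 2.326 cmH2O.

2.3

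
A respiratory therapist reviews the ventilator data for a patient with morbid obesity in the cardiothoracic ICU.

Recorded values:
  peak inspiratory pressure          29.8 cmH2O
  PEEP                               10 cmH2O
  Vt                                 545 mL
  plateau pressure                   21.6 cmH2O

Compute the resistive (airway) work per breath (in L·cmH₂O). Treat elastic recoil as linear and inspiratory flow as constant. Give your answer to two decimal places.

4.47

With constant inspiratory flow the resistive pressure is constant at PIP − Pplat = 29.8 − 21.6 = 8.2 cmH2O, so resistive work = 8.2 × 0.545 = 4.469 L·cmH2O.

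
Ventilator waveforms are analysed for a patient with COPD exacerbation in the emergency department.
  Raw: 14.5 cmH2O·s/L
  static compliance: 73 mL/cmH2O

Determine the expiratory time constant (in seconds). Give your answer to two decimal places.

1.06

τ = R × C = 14.5 × 73 mL/cmH2O = 14.5 × 0.073 L/cmH2O = 1.059 s.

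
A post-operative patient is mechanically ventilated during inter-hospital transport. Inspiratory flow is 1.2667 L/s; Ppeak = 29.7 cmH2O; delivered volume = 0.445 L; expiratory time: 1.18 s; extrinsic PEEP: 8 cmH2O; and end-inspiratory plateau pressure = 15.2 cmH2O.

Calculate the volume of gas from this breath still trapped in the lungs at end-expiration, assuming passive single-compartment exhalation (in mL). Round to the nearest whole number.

R = (PIP − Pplat)/V̇ = (29.7 − 15.2) / 1.2667 = 14.5/1.2667 = 11.447 cmH2O·s/L.
C = Vt/(Pplat − PEEP) = 445.0 / (15.2 − 8) = 445.0/7.2 = 61.806 mL/cmH2O.
τ = R × C = 11.447 × 0.06181 L/cmH2O = 0.7075 s.
Fraction remaining = e^(−Te/τ) = e^(−1.18/0.7075) = 0.1887.
Trapped volume = 445.0 × 0.1887 = 83.972 mL.

84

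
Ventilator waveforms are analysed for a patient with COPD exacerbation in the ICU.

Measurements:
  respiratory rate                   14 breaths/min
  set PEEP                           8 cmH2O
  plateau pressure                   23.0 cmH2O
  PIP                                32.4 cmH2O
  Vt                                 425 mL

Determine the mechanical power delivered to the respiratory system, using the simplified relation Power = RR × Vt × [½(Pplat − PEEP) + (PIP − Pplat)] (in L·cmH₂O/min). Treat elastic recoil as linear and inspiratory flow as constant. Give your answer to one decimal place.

Per-breath work = Vt × [½(Pplat−PEEP) + (PIP−Pplat)] = 0.425 × [0.5×15.0 + 9.4] = 0.425 × 16.9 = 7.183 L·cmH2O.
Power = 14 × 7.183 = 100.56 L·cmH2O/min.

100.6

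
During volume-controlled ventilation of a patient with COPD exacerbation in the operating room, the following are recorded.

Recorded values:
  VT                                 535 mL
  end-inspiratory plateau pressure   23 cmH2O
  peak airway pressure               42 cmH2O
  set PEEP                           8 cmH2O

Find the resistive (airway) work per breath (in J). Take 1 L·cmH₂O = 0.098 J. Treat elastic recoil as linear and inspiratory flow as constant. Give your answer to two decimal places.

1.00

With constant inspiratory flow the resistive pressure is constant at PIP − Pplat = 42 − 23 = 19.0 cmH2O, so resistive work = 19.0 × 0.535 = 10.165 L·cmH2O.
× 0.098 J/(L·cmH2O) → 0.9962 J.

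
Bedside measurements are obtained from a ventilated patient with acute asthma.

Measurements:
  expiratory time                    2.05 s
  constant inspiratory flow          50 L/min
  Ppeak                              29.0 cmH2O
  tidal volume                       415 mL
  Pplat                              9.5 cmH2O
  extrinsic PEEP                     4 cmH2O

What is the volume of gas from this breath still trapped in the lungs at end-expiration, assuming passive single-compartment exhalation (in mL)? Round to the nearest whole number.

Flow: 50 L/min ÷ 60 = 0.8333 L/s.
R = (PIP − Pplat)/V̇ = (29.0 − 9.5) / 0.8333 = 19.5/0.8333 = 23.401 cmH2O·s/L.
C = Vt/(Pplat − PEEP) = 415.0 / (9.5 − 4) = 415.0/5.5 = 75.455 mL/cmH2O.
τ = R × C = 23.401 × 0.07546 L/cmH2O = 1.766 s.
Fraction remaining = e^(−Te/τ) = e^(−2.05/1.766) = 0.3132.
Trapped volume = 415.0 × 0.3132 = 129.98 mL.

130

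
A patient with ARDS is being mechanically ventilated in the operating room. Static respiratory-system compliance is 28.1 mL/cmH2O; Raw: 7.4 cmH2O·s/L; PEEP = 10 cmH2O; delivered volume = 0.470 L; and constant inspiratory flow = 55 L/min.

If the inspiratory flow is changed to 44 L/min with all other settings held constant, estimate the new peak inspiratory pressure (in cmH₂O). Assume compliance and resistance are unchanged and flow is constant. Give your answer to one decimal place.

32.2

Flow: 55 L/min ÷ 60 = 0.9167 L/s.
New flow: 44 L/min ÷ 60 = 0.7333 L/s.
PIP = Vt/C + R·V̇ + PEEP (constant-flow equation of motion).
Only the resistive term changes: ΔPIP = R × ΔV̇ = 7.4 × (0.7333 − 0.9167) = 7.4 × -0.1834 = -1.357 cmH2O.
Original PIP = 470/28.1 + 7.4×0.9167 + 10 = 33.51 cmH2O; new PIP = 33.51 + (-1.357) = 32.153 cmH2O.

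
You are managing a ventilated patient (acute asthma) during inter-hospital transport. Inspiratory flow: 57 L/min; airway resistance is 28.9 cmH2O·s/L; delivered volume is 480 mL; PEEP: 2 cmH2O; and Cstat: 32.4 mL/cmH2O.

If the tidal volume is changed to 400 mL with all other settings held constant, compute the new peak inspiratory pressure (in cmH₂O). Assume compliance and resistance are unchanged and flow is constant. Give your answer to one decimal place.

41.8

Flow: 57 L/min ÷ 60 = 0.95 L/s.
PIP = Vt/C + R·V̇ + PEEP (constant-flow equation of motion).
Only the elastic term changes: ΔPIP = ΔVt / C = (400 − 480) / 32.4 = -2.469 cmH2O.
Original PIP = 480/32.4 + 28.9×0.95 + 2 = 44.27 cmH2O; new PIP = 44.27 + (-2.469) = 41.801 cmH2O.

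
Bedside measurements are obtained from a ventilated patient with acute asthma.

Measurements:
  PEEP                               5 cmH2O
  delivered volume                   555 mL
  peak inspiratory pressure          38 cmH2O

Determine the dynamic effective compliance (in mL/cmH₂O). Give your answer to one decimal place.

16.8

Dynamic compliance = Vt / (PIP − PEEP) = 555 / (38 − 5) = 555 / 33.0 = 16.818 mL/cmH2O.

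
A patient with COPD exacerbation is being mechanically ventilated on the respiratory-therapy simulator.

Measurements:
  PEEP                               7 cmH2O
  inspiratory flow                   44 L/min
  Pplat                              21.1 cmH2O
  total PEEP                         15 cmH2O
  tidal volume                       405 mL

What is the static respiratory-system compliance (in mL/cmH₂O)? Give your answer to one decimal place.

End-expiratory occlusion gives total PEEP = 15 cmH2O (intrinsic PEEP = 15 − 7 = 8). Use total PEEP for the elastic gradient.
Cstat = Vt / (Pplat − PEEPtotal) = 405 / (21.1 − 15) = 405 / 6.1 = 66.393 mL/cmH2O.

66.4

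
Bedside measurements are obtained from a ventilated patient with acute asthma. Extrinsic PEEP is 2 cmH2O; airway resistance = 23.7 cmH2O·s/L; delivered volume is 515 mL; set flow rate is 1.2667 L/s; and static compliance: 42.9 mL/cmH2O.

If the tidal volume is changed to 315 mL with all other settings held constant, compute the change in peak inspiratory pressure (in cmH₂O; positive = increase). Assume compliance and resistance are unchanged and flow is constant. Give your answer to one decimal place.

PIP = Vt/C + R·V̇ + PEEP (constant-flow equation of motion).
Only the elastic term changes: ΔPIP = ΔVt / C = (315 − 515) / 42.9 = -4.662 cmH2O.

-4.7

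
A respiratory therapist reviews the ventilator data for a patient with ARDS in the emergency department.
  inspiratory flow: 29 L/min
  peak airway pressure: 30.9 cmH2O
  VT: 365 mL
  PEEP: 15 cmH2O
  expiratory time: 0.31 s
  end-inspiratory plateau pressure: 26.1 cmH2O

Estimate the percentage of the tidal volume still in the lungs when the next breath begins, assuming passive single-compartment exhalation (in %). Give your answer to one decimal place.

38.7

Flow: 29 L/min ÷ 60 = 0.4833 L/s.
R = (PIP − Pplat)/V̇ = (30.9 − 26.1) / 0.4833 = 4.8/0.4833 = 9.932 cmH2O·s/L.
C = Vt/(Pplat − PEEP) = 365.0 / (26.1 − 15) = 365.0/11.1 = 32.883 mL/cmH2O.
τ = R × C = 9.932 × 0.03288 L/cmH2O = 0.3266 s.
Fraction remaining at end-expiration = e^(−Te/τ) = e^(−0.31/0.3266) = 0.3871 → 38.71%.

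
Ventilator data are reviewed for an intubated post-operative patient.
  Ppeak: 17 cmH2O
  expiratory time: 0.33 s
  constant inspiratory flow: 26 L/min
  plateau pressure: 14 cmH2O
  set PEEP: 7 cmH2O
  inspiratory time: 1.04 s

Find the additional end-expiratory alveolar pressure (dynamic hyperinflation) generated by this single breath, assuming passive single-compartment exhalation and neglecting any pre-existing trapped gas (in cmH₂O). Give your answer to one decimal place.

Flow: 26 L/min ÷ 60 = 0.4333 L/s.
Vt = flow × Ti = 0.4333 L/s × 1.04 s × 1000 mL/L = 450.63 mL.
R = (PIP − Pplat)/V̇ = (17 − 14) / 0.4333 = 3.0/0.4333 = 6.924 cmH2O·s/L.
C = Vt/(Pplat − PEEP) = 450.63 / (14 − 7) = 450.63/7.0 = 64.376 mL/cmH2O.
τ = R × C = 6.924 × 0.06438 L/cmH2O = 0.4458 s.
Fraction remaining = e^(−Te/τ) = e^(−0.33/0.4458) = 0.477; trapped volume = 450.63 × 0.477 = 214.95 mL.
Additional alveolar pressure from trapping ≈ V_trapped / C = 214.95 / 64.376 = 3.339 cmH2O.

3.3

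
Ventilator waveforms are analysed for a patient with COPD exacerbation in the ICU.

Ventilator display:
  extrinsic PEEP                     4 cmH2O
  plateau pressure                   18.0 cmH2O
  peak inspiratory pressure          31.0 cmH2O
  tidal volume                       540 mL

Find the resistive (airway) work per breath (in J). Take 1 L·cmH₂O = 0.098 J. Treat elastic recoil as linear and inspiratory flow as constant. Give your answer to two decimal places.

0.69

With constant inspiratory flow the resistive pressure is constant at PIP − Pplat = 31.0 − 18.0 = 13.0 cmH2O, so resistive work = 13.0 × 0.540 = 7.02 L·cmH2O.
× 0.098 J/(L·cmH2O) → 0.688 J.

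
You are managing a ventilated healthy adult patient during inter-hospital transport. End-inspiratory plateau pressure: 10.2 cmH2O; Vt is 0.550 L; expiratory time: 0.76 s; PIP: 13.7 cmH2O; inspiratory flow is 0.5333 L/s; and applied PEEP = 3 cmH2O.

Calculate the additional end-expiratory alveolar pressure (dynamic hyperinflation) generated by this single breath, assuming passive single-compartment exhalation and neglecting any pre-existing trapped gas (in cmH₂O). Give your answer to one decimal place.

1.6

R = (PIP − Pplat)/V̇ = (13.7 − 10.2) / 0.5333 = 3.5/0.5333 = 6.563 cmH2O·s/L.
C = Vt/(Pplat − PEEP) = 550.0 / (10.2 − 3) = 550.0/7.2 = 76.389 mL/cmH2O.
τ = R × C = 6.563 × 0.07639 L/cmH2O = 0.5013 s.
Fraction remaining = e^(−Te/τ) = e^(−0.76/0.5013) = 0.2196; trapped volume = 550.0 × 0.2196 = 120.78 mL.
Additional alveolar pressure from trapping ≈ V_trapped / C = 120.78 / 76.389 = 1.581 cmH2O.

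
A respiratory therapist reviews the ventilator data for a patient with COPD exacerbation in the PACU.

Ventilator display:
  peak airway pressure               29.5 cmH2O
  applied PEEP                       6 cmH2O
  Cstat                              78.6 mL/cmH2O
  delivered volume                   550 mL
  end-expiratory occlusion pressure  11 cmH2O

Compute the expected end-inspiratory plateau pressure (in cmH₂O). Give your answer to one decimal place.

18.0

End-expiratory occlusion gives total PEEP = 11 cmH2O (intrinsic PEEP = 11 − 6 = 5). Use total PEEP for the elastic gradient.
Pplat = PEEPtotal + Vt / Cstat = 11 + 550 / 78.6 = 11 + 6.997 = 17.997 cmH2O.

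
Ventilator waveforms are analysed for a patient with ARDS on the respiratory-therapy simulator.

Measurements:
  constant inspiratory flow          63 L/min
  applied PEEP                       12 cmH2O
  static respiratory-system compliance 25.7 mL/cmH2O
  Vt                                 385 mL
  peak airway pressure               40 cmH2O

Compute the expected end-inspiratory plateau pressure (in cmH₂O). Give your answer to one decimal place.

Pplat = PEEP + Vt / Cstat = 12 + 385 / 25.7 = 12 + 14.981 = 26.981 cmH2O.

27.0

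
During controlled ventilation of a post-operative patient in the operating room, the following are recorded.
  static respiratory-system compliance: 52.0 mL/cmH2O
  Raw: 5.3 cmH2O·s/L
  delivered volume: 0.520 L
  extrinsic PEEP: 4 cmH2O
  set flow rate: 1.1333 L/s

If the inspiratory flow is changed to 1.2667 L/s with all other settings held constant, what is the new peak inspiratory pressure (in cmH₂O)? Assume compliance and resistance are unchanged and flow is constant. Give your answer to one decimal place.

PIP = Vt/C + R·V̇ + PEEP (constant-flow equation of motion).
Only the resistive term changes: ΔPIP = R × ΔV̇ = 5.3 × (1.2667 − 1.1333) = 5.3 × 0.1334 = 0.707 cmH2O.
Original PIP = 520/52.0 + 5.3×1.1333 + 4 = 20.006 cmH2O; new PIP = 20.006 + (0.707) = 20.713 cmH2O.

20.7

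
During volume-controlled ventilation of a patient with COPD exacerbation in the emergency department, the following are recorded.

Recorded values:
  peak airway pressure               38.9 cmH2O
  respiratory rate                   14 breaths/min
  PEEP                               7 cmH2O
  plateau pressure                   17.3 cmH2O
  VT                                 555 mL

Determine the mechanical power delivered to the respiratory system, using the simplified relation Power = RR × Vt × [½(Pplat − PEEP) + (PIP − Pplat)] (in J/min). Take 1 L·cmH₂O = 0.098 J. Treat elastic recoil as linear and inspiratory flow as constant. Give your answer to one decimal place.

Per-breath work = Vt × [½(Pplat−PEEP) + (PIP−Pplat)] = 0.555 × [0.5×10.3 + 21.6] = 0.555 × 26.75 = 14.846 L·cmH2O.
Power = 14 × 14.846 = 207.84 L·cmH2O/min.
× 0.098 J/(L·cmH2O) → 20.368 J/min.

20.4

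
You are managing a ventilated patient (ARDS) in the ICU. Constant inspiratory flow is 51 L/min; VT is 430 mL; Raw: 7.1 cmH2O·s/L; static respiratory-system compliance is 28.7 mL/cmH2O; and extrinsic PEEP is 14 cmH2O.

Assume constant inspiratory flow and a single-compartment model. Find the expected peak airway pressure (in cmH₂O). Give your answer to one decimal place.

35.0

Flow: 51 L/min ÷ 60 = 0.85 L/s.
Equation of motion (constant flow): PIP = Vt/C + R·V̇ + PEEP.
PIP = 430/28.7 + 7.1×0.85 + 14 = 14.983 + 6.035 + 14 = 35.018 cmH2O.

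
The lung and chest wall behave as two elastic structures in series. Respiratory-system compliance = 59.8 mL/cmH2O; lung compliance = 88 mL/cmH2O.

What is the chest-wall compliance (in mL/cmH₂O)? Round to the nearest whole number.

1/Ccw = 1/Crs − 1/CL.
1/Ccw = 1/59.8 − 1/88 = 0.005359.
Ccw = 186.6 mL/cmH2O.

187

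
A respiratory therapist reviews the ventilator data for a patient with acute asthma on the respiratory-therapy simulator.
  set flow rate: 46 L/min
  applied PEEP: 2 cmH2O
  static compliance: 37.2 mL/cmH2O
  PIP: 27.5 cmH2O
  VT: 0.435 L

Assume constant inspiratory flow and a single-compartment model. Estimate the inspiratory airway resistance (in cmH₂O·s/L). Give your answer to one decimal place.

Flow: 46 L/min ÷ 60 = 0.7667 L/s.
Equation of motion (constant flow): PIP = Vt/C + R·V̇ + PEEP.
R·V̇ = PIP − Vt/C − PEEP = 27.5 − 435/37.2 − 2 = 27.5 − 11.694 − 2 = 13.806 cmH2O.
R = 13.806 / 0.7667 = 18.007 cmH2O·s/L.

18.0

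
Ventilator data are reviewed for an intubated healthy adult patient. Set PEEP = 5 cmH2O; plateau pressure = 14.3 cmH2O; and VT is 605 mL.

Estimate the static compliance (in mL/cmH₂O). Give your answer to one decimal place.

65.1

Cstat = Vt / (Pplat − PEEP) = 605 / (14.3 − 5) = 605 / 9.3 = 65.054 mL/cmH2O.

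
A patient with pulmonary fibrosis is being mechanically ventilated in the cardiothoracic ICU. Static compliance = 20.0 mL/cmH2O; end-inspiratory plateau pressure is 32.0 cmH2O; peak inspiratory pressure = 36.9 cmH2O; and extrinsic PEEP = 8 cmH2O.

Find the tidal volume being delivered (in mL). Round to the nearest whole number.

Vt = Cstat × (Pplat − PEEP) = 20.0 × (32.0 − 8) = 20.0 × 24.0 = 480.0 mL.

480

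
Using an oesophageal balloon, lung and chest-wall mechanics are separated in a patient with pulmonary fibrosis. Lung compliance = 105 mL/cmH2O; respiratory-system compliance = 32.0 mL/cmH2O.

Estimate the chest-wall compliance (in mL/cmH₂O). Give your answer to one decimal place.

1/Ccw = 1/Crs − 1/CL.
1/Ccw = 1/32.0 − 1/105 = 0.02173.
Ccw = 46.019 mL/cmH2O.

46.0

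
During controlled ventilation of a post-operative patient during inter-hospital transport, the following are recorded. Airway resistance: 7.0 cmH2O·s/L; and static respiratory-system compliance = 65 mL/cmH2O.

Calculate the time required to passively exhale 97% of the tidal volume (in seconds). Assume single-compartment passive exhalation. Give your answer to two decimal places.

1.60

τ = R × C = 7.0 × 65 mL/cmH2O = 7.0 × 0.065 L/cmH2O = 0.455 s.
Exhaled fraction f = 1 − e^(−t/τ) → t = −τ·ln(1 − f) = −0.455·ln(0.03) = 1.595 s.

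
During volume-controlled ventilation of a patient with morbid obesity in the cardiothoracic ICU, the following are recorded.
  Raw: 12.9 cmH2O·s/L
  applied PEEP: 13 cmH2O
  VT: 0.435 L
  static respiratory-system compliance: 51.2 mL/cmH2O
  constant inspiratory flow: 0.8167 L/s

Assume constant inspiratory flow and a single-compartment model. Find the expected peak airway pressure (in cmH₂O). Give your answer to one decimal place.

Equation of motion (constant flow): PIP = Vt/C + R·V̇ + PEEP.
PIP = 435/51.2 + 12.9×0.8167 + 13 = 8.496 + 10.535 + 13 = 32.031 cmH2O.

32.0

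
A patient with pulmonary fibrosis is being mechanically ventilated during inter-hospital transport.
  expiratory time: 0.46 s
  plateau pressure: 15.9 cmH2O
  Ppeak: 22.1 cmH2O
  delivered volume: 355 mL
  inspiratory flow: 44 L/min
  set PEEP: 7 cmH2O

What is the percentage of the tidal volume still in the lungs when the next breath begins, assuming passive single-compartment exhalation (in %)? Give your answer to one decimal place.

Flow: 44 L/min ÷ 60 = 0.7333 L/s.
R = (PIP − Pplat)/V̇ = (22.1 − 15.9) / 0.7333 = 6.2/0.7333 = 8.455 cmH2O·s/L.
C = Vt/(Pplat − PEEP) = 355.0 / (15.9 − 7) = 355.0/8.9 = 39.888 mL/cmH2O.
τ = R × C = 8.455 × 0.03989 L/cmH2O = 0.3373 s.
Fraction remaining at end-expiration = e^(−Te/τ) = e^(−0.46/0.3373) = 0.2557 → 25.57%.

25.6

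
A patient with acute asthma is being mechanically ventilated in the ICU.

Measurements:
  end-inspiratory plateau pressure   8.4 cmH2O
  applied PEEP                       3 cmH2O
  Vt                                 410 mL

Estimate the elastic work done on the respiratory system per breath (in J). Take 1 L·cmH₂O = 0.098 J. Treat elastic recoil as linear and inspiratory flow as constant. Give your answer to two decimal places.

0.11

Elastic work ≈ ½ × (Pplat − PEEP) × Vt = 0.5 × (8.4 − 3) × 0.410 L = 0.5 × 5.4 × 0.410 = 1.107 L·cmH2O.
× 0.098 J/(L·cmH2O) → 0.1085 J.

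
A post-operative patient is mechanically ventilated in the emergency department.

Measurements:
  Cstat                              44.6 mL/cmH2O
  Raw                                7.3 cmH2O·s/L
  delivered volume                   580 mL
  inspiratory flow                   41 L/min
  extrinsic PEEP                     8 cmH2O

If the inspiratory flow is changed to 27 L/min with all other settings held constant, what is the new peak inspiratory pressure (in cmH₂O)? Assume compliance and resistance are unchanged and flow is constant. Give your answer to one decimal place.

24.3

Flow: 41 L/min ÷ 60 = 0.6833 L/s.
New flow: 27 L/min ÷ 60 = 0.45 L/s.
PIP = Vt/C + R·V̇ + PEEP (constant-flow equation of motion).
Only the resistive term changes: ΔPIP = R × ΔV̇ = 7.3 × (0.45 − 0.6833) = 7.3 × -0.2333 = -1.703 cmH2O.
Original PIP = 580/44.6 + 7.3×0.6833 + 8 = 25.993 cmH2O; new PIP = 25.993 + (-1.703) = 24.29 cmH2O.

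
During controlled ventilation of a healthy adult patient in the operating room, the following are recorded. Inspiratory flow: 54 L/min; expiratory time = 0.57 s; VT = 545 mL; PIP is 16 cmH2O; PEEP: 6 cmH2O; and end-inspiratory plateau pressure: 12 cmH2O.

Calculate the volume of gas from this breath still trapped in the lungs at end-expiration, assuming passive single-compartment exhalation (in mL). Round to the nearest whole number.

133

Flow: 54 L/min ÷ 60 = 0.9 L/s.
R = (PIP − Pplat)/V̇ = (16 − 12) / 0.9 = 4.0/0.9 = 4.444 cmH2O·s/L.
C = Vt/(Pplat − PEEP) = 545.0 / (12 − 6) = 545.0/6.0 = 90.833 mL/cmH2O.
τ = R × C = 4.444 × 0.09083 L/cmH2O = 0.4036 s.
Fraction remaining = e^(−Te/τ) = e^(−0.57/0.4036) = 0.2436.
Trapped volume = 545.0 × 0.2436 = 132.76 mL.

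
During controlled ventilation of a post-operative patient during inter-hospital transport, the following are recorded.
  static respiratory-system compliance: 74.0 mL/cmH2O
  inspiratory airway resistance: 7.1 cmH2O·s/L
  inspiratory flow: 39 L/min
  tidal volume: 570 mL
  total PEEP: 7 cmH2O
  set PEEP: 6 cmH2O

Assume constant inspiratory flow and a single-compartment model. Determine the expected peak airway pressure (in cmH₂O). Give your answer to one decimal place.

Flow: 39 L/min ÷ 60 = 0.65 L/s.
Total PEEP = 7 cmH2O (set 6 + intrinsic 1); this is the baseline alveolar pressure.
Equation of motion (constant flow): PIP = Vt/C + R·V̇ + PEEP.
PIP = 570/74.0 + 7.1×0.65 + 7 = 7.703 + 4.615 + 7 = 19.318 cmH2O.

19.3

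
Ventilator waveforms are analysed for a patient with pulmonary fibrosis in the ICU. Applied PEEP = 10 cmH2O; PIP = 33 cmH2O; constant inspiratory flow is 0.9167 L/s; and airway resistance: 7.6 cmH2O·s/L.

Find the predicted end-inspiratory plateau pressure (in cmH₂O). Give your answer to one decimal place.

26.0

Pplat = PIP − Raw × flow = 33 − 7.6 × 0.9167 = 33 − 6.967 = 26.033 cmH2O.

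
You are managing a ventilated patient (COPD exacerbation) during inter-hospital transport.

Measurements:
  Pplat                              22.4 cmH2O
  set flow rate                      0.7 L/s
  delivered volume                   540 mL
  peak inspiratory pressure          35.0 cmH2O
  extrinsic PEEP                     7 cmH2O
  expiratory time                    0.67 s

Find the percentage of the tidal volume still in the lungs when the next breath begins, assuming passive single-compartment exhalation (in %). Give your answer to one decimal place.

R = (PIP − Pplat)/V̇ = (35.0 − 22.4) / 0.7 = 12.6/0.7 = 18.0 cmH2O·s/L.
C = Vt/(Pplat − PEEP) = 540.0 / (22.4 − 7) = 540.0/15.4 = 35.065 mL/cmH2O.
τ = R × C = 18.0 × 0.03507 L/cmH2O = 0.6313 s.
Fraction remaining at end-expiration = e^(−Te/τ) = e^(−0.67/0.6313) = 0.346 → 34.6%.

34.6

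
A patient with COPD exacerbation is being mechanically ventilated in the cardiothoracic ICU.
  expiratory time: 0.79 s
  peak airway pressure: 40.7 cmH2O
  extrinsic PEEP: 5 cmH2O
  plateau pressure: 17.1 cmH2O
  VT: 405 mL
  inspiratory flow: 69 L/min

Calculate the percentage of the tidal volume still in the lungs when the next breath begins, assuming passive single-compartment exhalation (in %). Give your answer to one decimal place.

Flow: 69 L/min ÷ 60 = 1.15 L/s.
R = (PIP − Pplat)/V̇ = (40.7 − 17.1) / 1.15 = 23.6/1.15 = 20.522 cmH2O·s/L.
C = Vt/(Pplat − PEEP) = 405.0 / (17.1 − 5) = 405.0/12.1 = 33.471 mL/cmH2O.
τ = R × C = 20.522 × 0.03347 L/cmH2O = 0.6869 s.
Fraction remaining at end-expiration = e^(−Te/τ) = e^(−0.79/0.6869) = 0.3166 → 31.66%.

31.7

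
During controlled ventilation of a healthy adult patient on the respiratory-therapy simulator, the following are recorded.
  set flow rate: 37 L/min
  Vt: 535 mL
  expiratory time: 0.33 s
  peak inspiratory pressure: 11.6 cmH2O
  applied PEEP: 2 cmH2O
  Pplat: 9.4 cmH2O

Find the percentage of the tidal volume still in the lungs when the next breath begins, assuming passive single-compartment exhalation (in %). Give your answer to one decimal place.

27.8

Flow: 37 L/min ÷ 60 = 0.6167 L/s.
R = (PIP − Pplat)/V̇ = (11.6 − 9.4) / 0.6167 = 2.2/0.6167 = 3.567 cmH2O·s/L.
C = Vt/(Pplat − PEEP) = 535.0 / (9.4 − 2) = 535.0/7.4 = 72.297 mL/cmH2O.
τ = R × C = 3.567 × 0.0723 L/cmH2O = 0.2579 s.
Fraction remaining at end-expiration = e^(−Te/τ) = e^(−0.33/0.2579) = 0.2782 → 27.82%.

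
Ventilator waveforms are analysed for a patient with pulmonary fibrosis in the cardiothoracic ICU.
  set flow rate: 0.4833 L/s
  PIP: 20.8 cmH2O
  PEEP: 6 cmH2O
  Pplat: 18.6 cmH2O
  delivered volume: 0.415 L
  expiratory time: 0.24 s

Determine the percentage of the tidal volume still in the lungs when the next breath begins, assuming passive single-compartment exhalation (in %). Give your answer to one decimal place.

R = (PIP − Pplat)/V̇ = (20.8 − 18.6) / 0.4833 = 2.2/0.4833 = 4.552 cmH2O·s/L.
C = Vt/(Pplat − PEEP) = 415.0 / (18.6 − 6) = 415.0/12.6 = 32.937 mL/cmH2O.
τ = R × C = 4.552 × 0.03294 L/cmH2O = 0.1499 s.
Fraction remaining at end-expiration = e^(−Te/τ) = e^(−0.24/0.1499) = 0.2017 → 20.17%.

20.2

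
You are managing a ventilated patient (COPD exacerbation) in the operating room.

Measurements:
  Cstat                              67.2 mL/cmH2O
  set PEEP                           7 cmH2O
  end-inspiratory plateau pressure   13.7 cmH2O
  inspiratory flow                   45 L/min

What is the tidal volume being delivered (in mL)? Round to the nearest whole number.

450

Vt = Cstat × (Pplat − PEEP) = 67.2 × (13.7 − 7) = 67.2 × 6.7 = 450.24 mL.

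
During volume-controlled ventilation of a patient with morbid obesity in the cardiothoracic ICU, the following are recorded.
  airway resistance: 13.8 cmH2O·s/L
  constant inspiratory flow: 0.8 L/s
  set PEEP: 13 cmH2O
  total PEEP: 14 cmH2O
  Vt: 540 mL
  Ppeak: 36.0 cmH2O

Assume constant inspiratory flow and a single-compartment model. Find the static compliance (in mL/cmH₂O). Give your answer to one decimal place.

Total PEEP = 14 cmH2O (set 13 + intrinsic 1); this is the baseline alveolar pressure.
Equation of motion (constant flow): PIP = Vt/C + R·V̇ + PEEP.
Vt/C = PIP − R·V̇ − PEEP = 36.0 − 13.8×0.8 − 14 = 36.0 − 11.04 − 14 = 10.96 cmH2O.
C = Vt / 10.96 = 540 / 10.96 = 49.27 mL/cmH2O.

49.3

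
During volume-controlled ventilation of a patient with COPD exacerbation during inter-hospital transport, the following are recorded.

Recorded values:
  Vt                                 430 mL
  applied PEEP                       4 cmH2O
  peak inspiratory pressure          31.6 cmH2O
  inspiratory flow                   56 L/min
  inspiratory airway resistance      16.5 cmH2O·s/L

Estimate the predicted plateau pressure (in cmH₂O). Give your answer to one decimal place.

Flow: 56 L/min ÷ 60 = 0.9333 L/s.
Pplat = PIP − Raw × flow = 31.6 − 16.5 × 0.9333 = 31.6 − 15.399 = 16.201 cmH2O.

16.2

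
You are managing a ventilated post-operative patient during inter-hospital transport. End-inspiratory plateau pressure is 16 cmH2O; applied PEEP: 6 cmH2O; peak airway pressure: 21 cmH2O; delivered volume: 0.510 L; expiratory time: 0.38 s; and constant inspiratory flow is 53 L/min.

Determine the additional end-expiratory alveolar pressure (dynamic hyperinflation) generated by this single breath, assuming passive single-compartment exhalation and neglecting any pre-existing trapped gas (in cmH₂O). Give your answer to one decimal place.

2.7

Flow: 53 L/min ÷ 60 = 0.8833 L/s.
R = (PIP − Pplat)/V̇ = (21 − 16) / 0.8833 = 5.0/0.8833 = 5.661 cmH2O·s/L.
C = Vt/(Pplat − PEEP) = 510.0 / (16 − 6) = 510.0/10.0 = 51.0 mL/cmH2O.
τ = R × C = 5.661 × 0.051 L/cmH2O = 0.2887 s.
Fraction remaining = e^(−Te/τ) = e^(−0.38/0.2887) = 0.2681; trapped volume = 510.0 × 0.2681 = 136.73 mL.
Additional alveolar pressure from trapping ≈ V_trapped / C = 136.73 / 51.0 = 2.681 cmH2O.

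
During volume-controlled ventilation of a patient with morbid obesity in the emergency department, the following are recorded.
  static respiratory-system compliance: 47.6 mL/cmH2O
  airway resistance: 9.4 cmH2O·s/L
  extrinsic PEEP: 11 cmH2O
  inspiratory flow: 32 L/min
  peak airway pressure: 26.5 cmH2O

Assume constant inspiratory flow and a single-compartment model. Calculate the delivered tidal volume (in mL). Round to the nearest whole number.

499

Flow: 32 L/min ÷ 60 = 0.5333 L/s.
Equation of motion (constant flow): PIP = Vt/C + R·V̇ + PEEP.
Vt/C = PIP − R·V̇ − PEEP = 26.5 − 5.013 − 11 = 10.487 cmH2O.
Vt = C × 10.487 = 47.6 × 10.487 = 499.18 mL.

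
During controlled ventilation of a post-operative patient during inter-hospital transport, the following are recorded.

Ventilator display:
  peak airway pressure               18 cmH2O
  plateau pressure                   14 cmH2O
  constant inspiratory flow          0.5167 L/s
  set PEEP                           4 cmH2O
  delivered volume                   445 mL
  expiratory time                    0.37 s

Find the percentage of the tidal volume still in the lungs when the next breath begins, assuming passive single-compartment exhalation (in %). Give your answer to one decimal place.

34.2

R = (PIP − Pplat)/V̇ = (18 − 14) / 0.5167 = 4.0/0.5167 = 7.741 cmH2O·s/L.
C = Vt/(Pplat − PEEP) = 445.0 / (14 − 4) = 445.0/10.0 = 44.5 mL/cmH2O.
τ = R × C = 7.741 × 0.0445 L/cmH2O = 0.3445 s.
Fraction remaining at end-expiration = e^(−Te/τ) = e^(−0.37/0.3445) = 0.3416 → 34.16%.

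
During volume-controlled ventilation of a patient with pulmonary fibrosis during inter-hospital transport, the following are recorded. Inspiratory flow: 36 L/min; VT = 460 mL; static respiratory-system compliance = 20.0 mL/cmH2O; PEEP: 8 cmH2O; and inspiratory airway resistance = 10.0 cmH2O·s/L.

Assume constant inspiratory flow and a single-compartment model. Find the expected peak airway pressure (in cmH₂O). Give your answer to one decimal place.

37.0

Flow: 36 L/min ÷ 60 = 0.6 L/s.
Equation of motion (constant flow): PIP = Vt/C + R·V̇ + PEEP.
PIP = 460/20.0 + 10.0×0.6 + 8 = 23.0 + 6.0 + 8 = 37.0 cmH2O.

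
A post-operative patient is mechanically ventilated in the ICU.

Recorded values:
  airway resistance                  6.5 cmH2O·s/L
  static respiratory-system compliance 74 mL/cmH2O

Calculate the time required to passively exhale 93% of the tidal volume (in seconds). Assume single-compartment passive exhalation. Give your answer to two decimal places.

1.28

τ = R × C = 6.5 × 74 mL/cmH2O = 6.5 × 0.074 L/cmH2O = 0.481 s.
Exhaled fraction f = 1 − e^(−t/τ) → t = −τ·ln(1 − f) = −0.481·ln(0.07) = 1.279 s.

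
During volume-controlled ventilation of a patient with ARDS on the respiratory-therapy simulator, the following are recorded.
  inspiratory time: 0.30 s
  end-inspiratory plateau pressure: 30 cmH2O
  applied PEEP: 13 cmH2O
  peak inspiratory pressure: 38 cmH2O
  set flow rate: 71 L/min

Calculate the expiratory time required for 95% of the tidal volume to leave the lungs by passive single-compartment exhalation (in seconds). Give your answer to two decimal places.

Flow: 71 L/min ÷ 60 = 1.1833 L/s.
Vt = flow × Ti = 1.1833 L/s × 0.30 s × 1000 mL/L = 354.99 mL.
R = (PIP − Pplat)/V̇ = (38 − 30) / 1.1833 = 8.0/1.1833 = 6.761 cmH2O·s/L.
C = Vt/(Pplat − PEEP) = 354.99 / (30 − 13) = 354.99/17.0 = 20.882 mL/cmH2O.
τ = R × C = 6.761 × 0.02088 L/cmH2O = 0.1412 s.
t = −τ·ln(1 − 0.95) = −0.1412·ln(0.05) = 0.423 s.

0.42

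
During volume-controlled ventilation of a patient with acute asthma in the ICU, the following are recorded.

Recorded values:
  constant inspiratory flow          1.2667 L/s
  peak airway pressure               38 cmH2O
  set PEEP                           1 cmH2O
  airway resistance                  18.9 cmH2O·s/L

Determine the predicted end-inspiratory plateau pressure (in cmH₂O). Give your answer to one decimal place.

14.1

Pplat = PIP − Raw × flow = 38 − 18.9 × 1.2667 = 38 − 23.941 = 14.059 cmH2O.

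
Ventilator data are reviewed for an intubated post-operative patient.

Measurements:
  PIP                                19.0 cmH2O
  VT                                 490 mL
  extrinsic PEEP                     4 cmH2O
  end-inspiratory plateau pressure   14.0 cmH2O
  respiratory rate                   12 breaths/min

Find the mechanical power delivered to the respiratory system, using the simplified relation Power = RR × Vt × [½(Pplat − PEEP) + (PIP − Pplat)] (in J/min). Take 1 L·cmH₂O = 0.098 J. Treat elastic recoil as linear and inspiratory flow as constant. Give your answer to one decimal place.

5.8

Per-breath work = Vt × [½(Pplat−PEEP) + (PIP−Pplat)] = 0.490 × [0.5×10.0 + 5.0] = 0.490 × 10.0 = 4.9 L·cmH2O.
Power = 12 × 4.9 = 58.8 L·cmH2O/min.
× 0.098 J/(L·cmH2O) → 5.762 J/min.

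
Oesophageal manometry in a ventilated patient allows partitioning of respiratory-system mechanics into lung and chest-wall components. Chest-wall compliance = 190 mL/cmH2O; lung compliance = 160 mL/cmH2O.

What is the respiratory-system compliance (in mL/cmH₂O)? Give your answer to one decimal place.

Lung and chest wall are elastances in series: 1/Crs = 1/CL + 1/Ccw.
1/Crs = 1/160 + 1/190 = 0.01151.
Crs = 86.881 mL/cmH2O.

86.9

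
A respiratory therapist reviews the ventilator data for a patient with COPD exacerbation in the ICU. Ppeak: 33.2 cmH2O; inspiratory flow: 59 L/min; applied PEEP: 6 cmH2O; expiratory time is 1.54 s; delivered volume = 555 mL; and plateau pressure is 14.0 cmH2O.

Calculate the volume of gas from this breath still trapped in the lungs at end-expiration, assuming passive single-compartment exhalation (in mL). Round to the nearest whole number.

178

Flow: 59 L/min ÷ 60 = 0.9833 L/s.
R = (PIP − Pplat)/V̇ = (33.2 − 14.0) / 0.9833 = 19.2/0.9833 = 19.526 cmH2O·s/L.
C = Vt/(Pplat − PEEP) = 555.0 / (14.0 − 6) = 555.0/8.0 = 69.375 mL/cmH2O.
τ = R × C = 19.526 × 0.06938 L/cmH2O = 1.355 s.
Fraction remaining = e^(−Te/τ) = e^(−1.54/1.355) = 0.3209.
Trapped volume = 555.0 × 0.3209 = 178.1 mL.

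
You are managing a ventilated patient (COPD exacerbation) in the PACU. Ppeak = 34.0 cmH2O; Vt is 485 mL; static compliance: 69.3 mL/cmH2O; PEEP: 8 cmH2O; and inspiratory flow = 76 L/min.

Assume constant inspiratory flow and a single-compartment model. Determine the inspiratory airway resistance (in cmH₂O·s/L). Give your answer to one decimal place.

15.0

Flow: 76 L/min ÷ 60 = 1.2667 L/s.
Equation of motion (constant flow): PIP = Vt/C + R·V̇ + PEEP.
R·V̇ = PIP − Vt/C − PEEP = 34.0 − 485/69.3 − 8 = 34.0 − 6.999 − 8 = 19.001 cmH2O.
R = 19.001 / 1.2667 = 15.0 cmH2O·s/L.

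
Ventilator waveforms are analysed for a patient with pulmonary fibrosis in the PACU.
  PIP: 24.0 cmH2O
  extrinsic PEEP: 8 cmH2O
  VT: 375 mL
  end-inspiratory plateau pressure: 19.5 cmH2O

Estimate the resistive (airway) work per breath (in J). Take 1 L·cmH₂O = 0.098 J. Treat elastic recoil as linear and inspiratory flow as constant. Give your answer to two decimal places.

With constant inspiratory flow the resistive pressure is constant at PIP − Pplat = 24.0 − 19.5 = 4.5 cmH2O, so resistive work = 4.5 × 0.375 = 1.688 L·cmH2O.
× 0.098 J/(L·cmH2O) → 0.1654 J.

0.17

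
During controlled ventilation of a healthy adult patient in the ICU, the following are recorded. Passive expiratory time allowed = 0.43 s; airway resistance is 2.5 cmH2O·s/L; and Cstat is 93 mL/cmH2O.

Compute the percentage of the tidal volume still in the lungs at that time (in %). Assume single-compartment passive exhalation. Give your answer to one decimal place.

15.7

τ = R × C = 2.5 × 93 mL/cmH2O = 2.5 × 0.093 L/cmH2O = 0.2325 s.
Passive exhalation: V(t)/V₀ = e^(−t/τ) = e^(−0.43/0.2325) = 0.1573.
Fraction remaining = 0.1573 → 15.73%.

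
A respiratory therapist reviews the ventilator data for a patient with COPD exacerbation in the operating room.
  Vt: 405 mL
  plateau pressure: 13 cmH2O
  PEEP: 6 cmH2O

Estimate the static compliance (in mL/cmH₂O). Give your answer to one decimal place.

Cstat = Vt / (Pplat − PEEP) = 405 / (13 − 6) = 405 / 7.0 = 57.857 mL/cmH2O.

57.9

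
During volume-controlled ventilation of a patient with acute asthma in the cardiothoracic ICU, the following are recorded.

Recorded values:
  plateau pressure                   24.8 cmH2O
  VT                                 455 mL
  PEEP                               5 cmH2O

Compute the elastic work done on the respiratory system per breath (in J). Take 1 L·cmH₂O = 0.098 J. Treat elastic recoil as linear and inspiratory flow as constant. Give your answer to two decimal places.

Elastic work ≈ ½ × (Pplat − PEEP) × Vt = 0.5 × (24.8 − 5) × 0.455 L = 0.5 × 19.8 × 0.455 = 4.505 L·cmH2O.
× 0.098 J/(L·cmH2O) → 0.4415 J.

0.44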